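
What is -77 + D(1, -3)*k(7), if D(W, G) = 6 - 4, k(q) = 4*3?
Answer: -53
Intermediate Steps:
k(q) = 12
D(W, G) = 2
-77 + D(1, -3)*k(7) = -77 + 2*12 = -77 + 24 = -53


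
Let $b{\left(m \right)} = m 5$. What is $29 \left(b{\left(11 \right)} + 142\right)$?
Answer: $5713$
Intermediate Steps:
$b{\left(m \right)} = 5 m$
$29 \left(b{\left(11 \right)} + 142\right) = 29 \left(5 \cdot 11 + 142\right) = 29 \left(55 + 142\right) = 29 \cdot 197 = 5713$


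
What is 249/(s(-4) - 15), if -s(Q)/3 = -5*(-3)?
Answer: -83/20 ≈ -4.1500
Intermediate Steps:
s(Q) = -45 (s(Q) = -(-15)*(-3) = -3*15 = -45)
249/(s(-4) - 15) = 249/(-45 - 15) = 249/(-60) = 249*(-1/60) = -83/20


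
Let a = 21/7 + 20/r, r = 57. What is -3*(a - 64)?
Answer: 3457/19 ≈ 181.95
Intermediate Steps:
a = 191/57 (a = 21/7 + 20/57 = 21*(⅐) + 20*(1/57) = 3 + 20/57 = 191/57 ≈ 3.3509)
-3*(a - 64) = -3*(191/57 - 64) = -3*(-3457/57) = 3457/19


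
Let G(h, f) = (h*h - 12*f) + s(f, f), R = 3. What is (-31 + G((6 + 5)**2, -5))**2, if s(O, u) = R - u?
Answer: 215443684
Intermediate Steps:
s(O, u) = 3 - u
G(h, f) = 3 + h**2 - 13*f (G(h, f) = (h*h - 12*f) + (3 - f) = (h**2 - 12*f) + (3 - f) = 3 + h**2 - 13*f)
(-31 + G((6 + 5)**2, -5))**2 = (-31 + (3 + ((6 + 5)**2)**2 - 13*(-5)))**2 = (-31 + (3 + (11**2)**2 + 65))**2 = (-31 + (3 + 121**2 + 65))**2 = (-31 + (3 + 14641 + 65))**2 = (-31 + 14709)**2 = 14678**2 = 215443684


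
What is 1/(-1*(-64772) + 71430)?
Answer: 1/136202 ≈ 7.3420e-6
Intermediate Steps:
1/(-1*(-64772) + 71430) = 1/(64772 + 71430) = 1/136202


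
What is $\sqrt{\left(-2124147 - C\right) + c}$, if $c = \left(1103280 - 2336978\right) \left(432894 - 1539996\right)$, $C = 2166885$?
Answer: $2 \sqrt{341456308041} \approx 1.1687 \cdot 10^{6}$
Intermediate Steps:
$c = 1365829523196$ ($c = \left(-1233698\right) \left(-1107102\right) = 1365829523196$)
$\sqrt{\left(-2124147 - C\right) + c} = \sqrt{\left(-2124147 - 2166885\right) + 1365829523196} = \sqrt{-4291032 + 1365829523196} = \sqrt{1365825232164} = 2 \sqrt{341456308041}$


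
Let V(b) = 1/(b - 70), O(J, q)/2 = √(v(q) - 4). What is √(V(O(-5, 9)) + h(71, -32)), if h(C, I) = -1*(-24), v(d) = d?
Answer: √(3358 - 96*√5)/(2*√(35 - √5)) ≈ 4.8974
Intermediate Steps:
h(C, I) = 24
O(J, q) = 2*√(-4 + q) (O(J, q) = 2*√(q - 4) = 2*√(-4 + q))
V(b) = 1/(-70 + b)
√(V(O(-5, 9)) + h(71, -32)) = √(1/(-70 + 2*√(-4 + 9)) + 24) = √(1/(-70 + 2*√5) + 24) = √(24 + 1/(-70 + 2*√5))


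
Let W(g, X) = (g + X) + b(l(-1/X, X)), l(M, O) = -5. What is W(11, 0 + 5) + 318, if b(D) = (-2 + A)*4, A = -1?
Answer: 322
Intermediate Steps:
b(D) = -12 (b(D) = (-2 - 1)*4 = -3*4 = -12)
W(g, X) = -12 + X + g (W(g, X) = (g + X) - 12 = (X + g) - 12 = -12 + X + g)
W(11, 0 + 5) + 318 = (-12 + (0 + 5) + 11) + 318 = (-12 + 5 + 11) + 318 = 4 + 318 = 322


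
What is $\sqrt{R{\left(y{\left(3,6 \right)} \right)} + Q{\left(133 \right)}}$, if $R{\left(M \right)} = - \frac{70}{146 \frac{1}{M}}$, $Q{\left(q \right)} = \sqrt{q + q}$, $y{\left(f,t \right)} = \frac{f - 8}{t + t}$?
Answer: $\frac{\sqrt{38325 + 191844 \sqrt{266}}}{438} \approx 4.0632$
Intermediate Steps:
$y{\left(f,t \right)} = \frac{-8 + f}{2 t}$
$Q{\left(q \right)} = \sqrt{2} \sqrt{q}$ ($Q{\left(q \right)} = \sqrt{2 q} = \sqrt{2} \sqrt{q}$)
$R{\left(M \right)} = - \frac{35 M}{73}$ ($R{\left(M \right)} = - 70 \frac{M}{146} = - \frac{35 M}{73}$)
$\sqrt{R{\left(y{\left(3,6 \right)} \right)} + Q{\left(133 \right)}} = \sqrt{- \frac{35 \frac{-8 + 3}{2 \cdot 6}}{73} + \sqrt{2} \sqrt{133}} = \sqrt{- \frac{35 \cdot \frac{1}{2} \cdot \frac{1}{6} \left(-5\right)}{73} + \sqrt{266}} = \sqrt{\left(- \frac{35}{73}\right) \left(- \frac{5}{12}\right) + \sqrt{266}} = \sqrt{\frac{175}{876} + \sqrt{266}}$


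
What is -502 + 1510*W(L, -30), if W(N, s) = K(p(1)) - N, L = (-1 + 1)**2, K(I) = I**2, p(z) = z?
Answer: 1008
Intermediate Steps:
L = 0 (L = 0**2 = 0)
W(N, s) = 1 - N (W(N, s) = 1**2 - N = 1 - N)
-502 + 1510*W(L, -30) = -502 + 1510*(1 - 1*0) = -502 + 1510*(1 + 0) = -502 + 1510*1 = -502 + 1510 = 1008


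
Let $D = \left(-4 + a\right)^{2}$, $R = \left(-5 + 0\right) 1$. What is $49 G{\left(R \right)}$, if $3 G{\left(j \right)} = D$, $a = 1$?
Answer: $147$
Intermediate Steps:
$R = -5$ ($R = \left(-5\right) 1 = -5$)
$D = 9$ ($D = \left(-4 + 1\right)^{2} = \left(-3\right)^{2} = 9$)
$G{\left(j \right)} = 3$ ($G{\left(j \right)} = \frac{1}{3} \cdot 9 = 3$)
$49 G{\left(R \right)} = 49 \cdot 3 = 147$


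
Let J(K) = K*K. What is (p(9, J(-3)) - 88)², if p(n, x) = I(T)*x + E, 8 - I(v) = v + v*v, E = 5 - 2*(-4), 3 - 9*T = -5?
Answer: 26569/81 ≈ 328.01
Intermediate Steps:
T = 8/9 (T = ⅓ - ⅑*(-5) = ⅓ + 5/9 = 8/9 ≈ 0.88889)
E = 13 (E = 5 + 8 = 13)
J(K) = K²
I(v) = 8 - v - v² (I(v) = 8 - (v + v*v) = 8 - (v + v²) = 8 + (-v - v²) = 8 - v - v²)
p(n, x) = 13 + 512*x/81 (p(n, x) = (8 - 1*8/9 - (8/9)²)*x + 13 = (8 - 8/9 - 1*64/81)*x + 13 = (8 - 8/9 - 64/81)*x + 13 = 512*x/81 + 13 = 13 + 512*x/81)
(p(9, J(-3)) - 88)² = ((13 + (512/81)*(-3)²) - 88)² = ((13 + (512/81)*9) - 88)² = ((13 + 512/9) - 88)² = (629/9 - 88)² = (-163/9)² = 26569/81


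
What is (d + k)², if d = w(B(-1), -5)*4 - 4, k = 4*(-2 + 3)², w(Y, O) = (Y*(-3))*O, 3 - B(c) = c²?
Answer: 14400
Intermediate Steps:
B(c) = 3 - c²
w(Y, O) = -3*O*Y (w(Y, O) = (-3*Y)*O = -3*O*Y)
k = 4 (k = 4*1² = 4*1 = 4)
d = 116 (d = -3*(-5)*(3 - 1*(-1)²)*4 - 4 = -3*(-5)*(3 - 1*1)*4 - 4 = -3*(-5)*(3 - 1)*4 - 4 = -3*(-5)*2*4 - 4 = 30*4 - 4 = 120 - 4 = 116)
(d + k)² = (116 + 4)² = 120² = 14400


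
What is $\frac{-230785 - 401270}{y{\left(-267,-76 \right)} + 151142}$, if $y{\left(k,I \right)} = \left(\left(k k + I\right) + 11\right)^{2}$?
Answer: $- \frac{210685}{1691003106} \approx -0.00012459$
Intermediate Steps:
$y{\left(k,I \right)} = \left(11 + I + k^{2}\right)^{2}$ ($y{\left(k,I \right)} = \left(\left(k^{2} + I\right) + 11\right)^{2} = \left(\left(I + k^{2}\right) + 11\right)^{2} = \left(11 + I + k^{2}\right)^{2}$)
$\frac{-230785 - 401270}{y{\left(-267,-76 \right)} + 151142} = \frac{-230785 - 401270}{\left(11 - 76 + \left(-267\right)^{2}\right)^{2} + 151142} = - \frac{632055}{\left(11 - 76 + 71289\right)^{2} + 151142} = - \frac{632055}{71224^{2} + 151142} = - \frac{632055}{5072858176 + 151142} = - \frac{632055}{5073009318} = \left(-632055\right) \frac{1}{5073009318} = - \frac{210685}{1691003106}$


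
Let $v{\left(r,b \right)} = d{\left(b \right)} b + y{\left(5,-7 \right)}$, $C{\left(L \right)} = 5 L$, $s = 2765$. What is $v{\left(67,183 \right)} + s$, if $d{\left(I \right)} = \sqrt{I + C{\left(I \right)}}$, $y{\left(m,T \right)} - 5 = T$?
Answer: $2763 + 549 \sqrt{122} \approx 8826.9$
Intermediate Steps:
$y{\left(m,T \right)} = 5 + T$
$d{\left(I \right)} = \sqrt{6} \sqrt{I}$ ($d{\left(I \right)} = \sqrt{I + 5 I} = \sqrt{6 I} = \sqrt{6} \sqrt{I}$)
$v{\left(r,b \right)} = -2 + \sqrt{6} b^{\frac{3}{2}}$ ($v{\left(r,b \right)} = \sqrt{6} \sqrt{b} b + \left(5 - 7\right) = \sqrt{6} b^{\frac{3}{2}} - 2 = -2 + \sqrt{6} b^{\frac{3}{2}}$)
$v{\left(67,183 \right)} + s = \left(-2 + \sqrt{6} \cdot 183^{\frac{3}{2}}\right) + 2765 = \left(-2 + \sqrt{6} \cdot 183 \sqrt{183}\right) + 2765 = \left(-2 + 549 \sqrt{122}\right) + 2765 = 2763 + 549 \sqrt{122}$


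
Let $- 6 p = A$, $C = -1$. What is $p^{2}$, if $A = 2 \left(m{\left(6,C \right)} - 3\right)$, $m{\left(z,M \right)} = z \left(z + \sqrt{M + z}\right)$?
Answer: $141 + 44 \sqrt{5} \approx 239.39$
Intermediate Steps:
$A = 66 + 12 \sqrt{5}$ ($A = 2 \left(6 \left(6 + \sqrt{-1 + 6}\right) - 3\right) = 2 \left(6 \left(6 + \sqrt{5}\right) - 3\right) = 2 \left(\left(36 + 6 \sqrt{5}\right) - 3\right) = 2 \left(33 + 6 \sqrt{5}\right) = 66 + 12 \sqrt{5} \approx 92.833$)
$p = -11 - 2 \sqrt{5}$ ($p = - \frac{66 + 12 \sqrt{5}}{6} = -11 - 2 \sqrt{5} \approx -15.472$)
$p^{2} = \left(-11 - 2 \sqrt{5}\right)^{2}$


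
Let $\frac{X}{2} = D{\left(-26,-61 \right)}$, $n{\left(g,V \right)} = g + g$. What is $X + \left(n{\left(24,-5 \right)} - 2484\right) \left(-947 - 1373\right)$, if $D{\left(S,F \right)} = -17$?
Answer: $5651486$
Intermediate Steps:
$n{\left(g,V \right)} = 2 g$
$X = -34$ ($X = 2 \left(-17\right) = -34$)
$X + \left(n{\left(24,-5 \right)} - 2484\right) \left(-947 - 1373\right) = -34 + \left(2 \cdot 24 - 2484\right) \left(-947 - 1373\right) = -34 + \left(48 - 2484\right) \left(-2320\right) = -34 - -5651520 = -34 + 5651520 = 5651486$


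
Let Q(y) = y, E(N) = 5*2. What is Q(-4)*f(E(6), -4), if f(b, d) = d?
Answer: 16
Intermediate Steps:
E(N) = 10
Q(-4)*f(E(6), -4) = -4*(-4) = 16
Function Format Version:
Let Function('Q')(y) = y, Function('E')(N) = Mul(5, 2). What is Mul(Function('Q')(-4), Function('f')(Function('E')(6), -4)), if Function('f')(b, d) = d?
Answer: 16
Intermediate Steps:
Function('E')(N) = 10
Mul(Function('Q')(-4), Function('f')(Function('E')(6), -4)) = Mul(-4, -4) = 16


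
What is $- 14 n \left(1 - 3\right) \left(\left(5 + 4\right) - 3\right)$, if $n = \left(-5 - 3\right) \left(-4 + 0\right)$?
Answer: $5376$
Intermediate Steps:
$n = 32$ ($n = \left(-8\right) \left(-4\right) = 32$)
$- 14 n \left(1 - 3\right) \left(\left(5 + 4\right) - 3\right) = - 14 \cdot 32 \left(1 - 3\right) \left(\left(5 + 4\right) - 3\right) = - 14 \cdot 32 \left(-2\right) \left(9 - 3\right) = \left(-14\right) \left(-64\right) 6 = 896 \cdot 6 = 5376$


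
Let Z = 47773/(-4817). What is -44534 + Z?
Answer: -214568051/4817 ≈ -44544.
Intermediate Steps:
Z = -47773/4817 (Z = 47773*(-1/4817) = -47773/4817 ≈ -9.9176)
-44534 + Z = -44534 - 47773/4817 = -214568051/4817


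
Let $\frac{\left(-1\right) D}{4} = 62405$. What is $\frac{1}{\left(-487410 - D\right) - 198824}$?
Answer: $- \frac{1}{436614} \approx -2.2904 \cdot 10^{-6}$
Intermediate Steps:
$D = -249620$ ($D = \left(-4\right) 62405 = -249620$)
$\frac{1}{\left(-487410 - D\right) - 198824} = \frac{1}{\left(-487410 - -249620\right) - 198824} = \frac{1}{\left(-487410 + 249620\right) - 198824} = \frac{1}{-237790 - 198824} = \frac{1}{-436614} = - \frac{1}{436614}$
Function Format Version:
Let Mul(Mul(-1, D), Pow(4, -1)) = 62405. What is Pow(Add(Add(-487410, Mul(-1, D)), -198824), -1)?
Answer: Rational(-1, 436614) ≈ -2.2904e-6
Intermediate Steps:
D = -249620 (D = Mul(-4, 62405) = -249620)
Pow(Add(Add(-487410, Mul(-1, D)), -198824), -1) = Pow(Add(Add(-487410, Mul(-1, -249620)), -198824), -1) = Pow(Add(Add(-487410, 249620), -198824), -1) = Pow(Add(-237790, -198824), -1) = Pow(-436614, -1) = Rational(-1, 436614)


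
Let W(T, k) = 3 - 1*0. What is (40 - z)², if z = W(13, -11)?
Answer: 1369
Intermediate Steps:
W(T, k) = 3 (W(T, k) = 3 + 0 = 3)
z = 3
(40 - z)² = (40 - 1*3)² = (40 - 3)² = 37² = 1369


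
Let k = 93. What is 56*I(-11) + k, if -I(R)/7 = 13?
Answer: -5003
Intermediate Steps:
I(R) = -91 (I(R) = -7*13 = -91)
56*I(-11) + k = 56*(-91) + 93 = -5096 + 93 = -5003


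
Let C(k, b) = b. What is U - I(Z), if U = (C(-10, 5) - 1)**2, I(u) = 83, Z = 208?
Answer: -67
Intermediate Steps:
U = 16 (U = (5 - 1)**2 = 4**2 = 16)
U - I(Z) = 16 - 1*83 = 16 - 83 = -67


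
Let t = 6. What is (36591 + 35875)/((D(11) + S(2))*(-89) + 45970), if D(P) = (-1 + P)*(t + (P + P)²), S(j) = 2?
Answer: -36233/195154 ≈ -0.18566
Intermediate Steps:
D(P) = (-1 + P)*(6 + 4*P²) (D(P) = (-1 + P)*(6 + (P + P)²) = (-1 + P)*(6 + (2*P)²) = (-1 + P)*(6 + 4*P²))
(36591 + 35875)/((D(11) + S(2))*(-89) + 45970) = (36591 + 35875)/(((-6 - 4*11² + 4*11³ + 6*11) + 2)*(-89) + 45970) = 72466/(((-6 - 4*121 + 4*1331 + 66) + 2)*(-89) + 45970) = 72466/(((-6 - 484 + 5324 + 66) + 2)*(-89) + 45970) = 72466/((4900 + 2)*(-89) + 45970) = 72466/(4902*(-89) + 45970) = 72466/(-436278 + 45970) = 72466/(-390308) = 72466*(-1/390308) = -36233/195154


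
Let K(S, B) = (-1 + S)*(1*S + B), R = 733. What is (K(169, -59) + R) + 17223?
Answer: 36436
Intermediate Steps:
K(S, B) = (-1 + S)*(B + S) (K(S, B) = (-1 + S)*(S + B) = (-1 + S)*(B + S))
(K(169, -59) + R) + 17223 = ((169**2 - 1*(-59) - 1*169 - 59*169) + 733) + 17223 = ((28561 + 59 - 169 - 9971) + 733) + 17223 = (18480 + 733) + 17223 = 19213 + 17223 = 36436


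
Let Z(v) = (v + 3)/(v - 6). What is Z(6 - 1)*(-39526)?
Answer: 316208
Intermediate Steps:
Z(v) = (3 + v)/(-6 + v)
Z(6 - 1)*(-39526) = ((3 + (6 - 1))/(-6 + (6 - 1)))*(-39526) = ((3 + 5)/(-6 + 5))*(-39526) = (8/(-1))*(-39526) = -1*8*(-39526) = -8*(-39526) = 316208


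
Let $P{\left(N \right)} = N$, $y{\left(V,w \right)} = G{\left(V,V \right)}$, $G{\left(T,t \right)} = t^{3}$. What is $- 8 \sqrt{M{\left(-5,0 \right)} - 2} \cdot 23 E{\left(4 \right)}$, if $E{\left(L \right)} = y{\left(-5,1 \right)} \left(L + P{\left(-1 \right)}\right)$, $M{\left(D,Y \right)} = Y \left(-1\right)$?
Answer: $69000 i \sqrt{2} \approx 97581.0 i$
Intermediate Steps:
$y{\left(V,w \right)} = V^{3}$
$M{\left(D,Y \right)} = - Y$
$E{\left(L \right)} = 125 - 125 L$ ($E{\left(L \right)} = \left(-5\right)^{3} \left(L - 1\right) = - 125 \left(-1 + L\right) = 125 - 125 L$)
$- 8 \sqrt{M{\left(-5,0 \right)} - 2} \cdot 23 E{\left(4 \right)} = - 8 \sqrt{\left(-1\right) 0 - 2} \cdot 23 \left(125 - 500\right) = - 8 \sqrt{0 - 2} \cdot 23 \left(125 - 500\right) = - 8 \sqrt{-2} \cdot 23 \left(-375\right) = - 8 i \sqrt{2} \cdot 23 \left(-375\right) = - 184 i \sqrt{2} \left(-375\right) = 69000 i \sqrt{2}$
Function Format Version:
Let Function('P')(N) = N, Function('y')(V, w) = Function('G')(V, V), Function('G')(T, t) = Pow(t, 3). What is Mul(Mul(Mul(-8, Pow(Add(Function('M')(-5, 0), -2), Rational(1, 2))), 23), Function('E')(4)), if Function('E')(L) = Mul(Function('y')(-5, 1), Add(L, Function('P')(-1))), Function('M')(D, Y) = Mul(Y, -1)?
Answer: Mul(69000, I, Pow(2, Rational(1, 2))) ≈ Mul(97581., I)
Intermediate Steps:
Function('y')(V, w) = Pow(V, 3)
Function('M')(D, Y) = Mul(-1, Y)
Function('E')(L) = Add(125, Mul(-125, L)) (Function('E')(L) = Mul(Pow(-5, 3), Add(L, -1)) = Mul(-125, Add(-1, L)) = Add(125, Mul(-125, L)))
Mul(Mul(Mul(-8, Pow(Add(Function('M')(-5, 0), -2), Rational(1, 2))), 23), Function('E')(4)) = Mul(Mul(Mul(-8, Pow(Add(Mul(-1, 0), -2), Rational(1, 2))), 23), Add(125, Mul(-125, 4))) = Mul(Mul(Mul(-8, Pow(Add(0, -2), Rational(1, 2))), 23), Add(125, -500)) = Mul(Mul(Mul(-8, Pow(-2, Rational(1, 2))), 23), -375) = Mul(Mul(Mul(-8, Mul(I, Pow(2, Rational(1, 2)))), 23), -375) = Mul(Mul(Mul(-8, I, Pow(2, Rational(1, 2))), 23), -375) = Mul(Mul(-184, I, Pow(2, Rational(1, 2))), -375) = Mul(69000, I, Pow(2, Rational(1, 2)))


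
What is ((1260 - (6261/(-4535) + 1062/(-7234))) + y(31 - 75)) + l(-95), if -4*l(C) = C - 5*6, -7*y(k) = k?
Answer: 596642359861/459286660 ≈ 1299.1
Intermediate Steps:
y(k) = -k/7
l(C) = 15/2 - C/4 (l(C) = -(C - 5*6)/4 = -(C - 30)/4 = -(-30 + C)/4 = 15/2 - C/4)
((1260 - (6261/(-4535) + 1062/(-7234))) + y(31 - 75)) + l(-95) = ((1260 - (6261/(-4535) + 1062/(-7234))) - (31 - 75)/7) + (15/2 - ¼*(-95)) = ((1260 - (6261*(-1/4535) + 1062*(-1/7234))) - ⅐*(-44)) + (15/2 + 95/4) = ((1260 - (-6261/4535 - 531/3617)) + 44/7) + 125/4 = ((1260 - 1*(-25054122/16403095)) + 44/7) + 125/4 = ((1260 + 25054122/16403095) + 44/7) + 125/4 = (20692953822/16403095 + 44/7) + 125/4 = 145572412934/114821665 + 125/4 = 596642359861/459286660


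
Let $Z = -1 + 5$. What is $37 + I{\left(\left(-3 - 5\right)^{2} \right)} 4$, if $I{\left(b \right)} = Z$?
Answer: $53$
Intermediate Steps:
$Z = 4$
$I{\left(b \right)} = 4$
$37 + I{\left(\left(-3 - 5\right)^{2} \right)} 4 = 37 + 4 \cdot 4 = 37 + 16 = 53$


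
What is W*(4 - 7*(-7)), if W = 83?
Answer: 4399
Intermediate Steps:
W*(4 - 7*(-7)) = 83*(4 - 7*(-7)) = 83*(4 + 49) = 83*53 = 4399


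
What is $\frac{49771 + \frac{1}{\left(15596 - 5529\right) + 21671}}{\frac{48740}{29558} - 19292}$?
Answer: $- \frac{23345381313221}{9048253006324} \approx -2.5801$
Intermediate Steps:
$\frac{49771 + \frac{1}{\left(15596 - 5529\right) + 21671}}{\frac{48740}{29558} - 19292} = \frac{49771 + \frac{1}{\left(15596 - 5529\right) + 21671}}{48740 \cdot \frac{1}{29558} - 19292} = \frac{49771 + \frac{1}{10067 + 21671}}{\frac{24370}{14779} - 19292} = \frac{49771 + \frac{1}{31738}}{- \frac{285092098}{14779}} = \left(49771 + \frac{1}{31738}\right) \left(- \frac{14779}{285092098}\right) = \frac{1579631999}{31738} \left(- \frac{14779}{285092098}\right) = - \frac{23345381313221}{9048253006324}$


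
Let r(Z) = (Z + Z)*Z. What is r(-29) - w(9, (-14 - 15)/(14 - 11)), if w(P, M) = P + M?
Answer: 5048/3 ≈ 1682.7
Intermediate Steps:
w(P, M) = M + P
r(Z) = 2*Z² (r(Z) = (2*Z)*Z = 2*Z²)
r(-29) - w(9, (-14 - 15)/(14 - 11)) = 2*(-29)² - ((-14 - 15)/(14 - 11) + 9) = 2*841 - (-29/3 + 9) = 1682 - (-29*⅓ + 9) = 1682 - (-29/3 + 9) = 1682 - 1*(-⅔) = 1682 + ⅔ = 5048/3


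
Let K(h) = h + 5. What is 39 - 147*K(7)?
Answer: -1725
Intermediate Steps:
K(h) = 5 + h
39 - 147*K(7) = 39 - 147*(5 + 7) = 39 - 147*12 = 39 - 1764 = -1725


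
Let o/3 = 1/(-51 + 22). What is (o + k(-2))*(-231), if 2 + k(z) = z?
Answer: 27489/29 ≈ 947.90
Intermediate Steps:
k(z) = -2 + z
o = -3/29 (o = 3/(-51 + 22) = 3/(-29) = 3*(-1/29) = -3/29 ≈ -0.10345)
(o + k(-2))*(-231) = (-3/29 + (-2 - 2))*(-231) = (-3/29 - 4)*(-231) = -119/29*(-231) = 27489/29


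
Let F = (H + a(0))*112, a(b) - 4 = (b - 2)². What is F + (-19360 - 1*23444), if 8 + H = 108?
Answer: -30708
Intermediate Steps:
H = 100 (H = -8 + 108 = 100)
a(b) = 4 + (-2 + b)² (a(b) = 4 + (b - 2)² = 4 + (-2 + b)²)
F = 12096 (F = (100 + (4 + (-2 + 0)²))*112 = (100 + (4 + (-2)²))*112 = (100 + (4 + 4))*112 = (100 + 8)*112 = 108*112 = 12096)
F + (-19360 - 1*23444) = 12096 + (-19360 - 1*23444) = 12096 + (-19360 - 23444) = 12096 - 42804 = -30708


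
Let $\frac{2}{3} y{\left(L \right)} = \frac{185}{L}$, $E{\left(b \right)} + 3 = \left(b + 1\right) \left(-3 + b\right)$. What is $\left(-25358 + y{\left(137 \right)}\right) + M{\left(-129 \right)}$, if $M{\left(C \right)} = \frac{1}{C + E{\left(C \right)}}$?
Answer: $- \frac{58234254997}{2296668} \approx -25356.0$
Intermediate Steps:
$E{\left(b \right)} = -3 + \left(1 + b\right) \left(-3 + b\right)$ ($E{\left(b \right)} = -3 + \left(b + 1\right) \left(-3 + b\right) = -3 + \left(1 + b\right) \left(-3 + b\right)$)
$y{\left(L \right)} = \frac{555}{2 L}$ ($y{\left(L \right)} = \frac{3 \frac{185}{L}}{2} = \frac{555}{2 L}$)
$M{\left(C \right)} = \frac{1}{-6 + C^{2} - C}$ ($M{\left(C \right)} = \frac{1}{C - \left(6 - C^{2} + 2 C\right)} = \frac{1}{-6 + C^{2} - C}$)
$\left(-25358 + y{\left(137 \right)}\right) + M{\left(-129 \right)} = \left(-25358 + \frac{555}{2 \cdot 137}\right) + \frac{1}{-6 + \left(-129\right)^{2} - -129} = \left(-25358 + \frac{555}{2} \cdot \frac{1}{137}\right) + \frac{1}{-6 + 16641 + 129} = \left(-25358 + \frac{555}{274}\right) + \frac{1}{16764} = - \frac{6947537}{274} + \frac{1}{16764} = - \frac{58234254997}{2296668}$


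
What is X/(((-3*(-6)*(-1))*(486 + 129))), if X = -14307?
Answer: 4769/3690 ≈ 1.2924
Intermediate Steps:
X/(((-3*(-6)*(-1))*(486 + 129))) = -14307*(-1/(18*(486 + 129))) = -14307/((18*(-1))*615) = -14307/((-18*615)) = -14307/(-11070) = -14307*(-1/11070) = 4769/3690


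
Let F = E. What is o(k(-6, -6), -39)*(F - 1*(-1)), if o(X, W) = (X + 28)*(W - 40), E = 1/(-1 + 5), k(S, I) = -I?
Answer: -6715/2 ≈ -3357.5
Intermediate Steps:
E = ¼ (E = 1/4 = ¼ ≈ 0.25000)
o(X, W) = (-40 + W)*(28 + X) (o(X, W) = (28 + X)*(-40 + W) = (-40 + W)*(28 + X))
F = ¼ ≈ 0.25000
o(k(-6, -6), -39)*(F - 1*(-1)) = (-1120 - (-40)*(-6) + 28*(-39) - (-39)*(-6))*(¼ - 1*(-1)) = (-1120 - 40*6 - 1092 - 39*6)*(¼ + 1) = (-1120 - 240 - 1092 - 234)*(5/4) = -2686*5/4 = -6715/2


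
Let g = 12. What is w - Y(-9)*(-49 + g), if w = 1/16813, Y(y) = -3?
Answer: -1866242/16813 ≈ -111.00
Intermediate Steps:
w = 1/16813 ≈ 5.9478e-5
w - Y(-9)*(-49 + g) = 1/16813 - (-3)*(-49 + 12) = 1/16813 - (-3)*(-37) = 1/16813 - 1*111 = 1/16813 - 111 = -1866242/16813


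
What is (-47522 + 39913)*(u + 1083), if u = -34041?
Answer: 250777422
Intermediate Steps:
(-47522 + 39913)*(u + 1083) = (-47522 + 39913)*(-34041 + 1083) = -7609*(-32958) = 250777422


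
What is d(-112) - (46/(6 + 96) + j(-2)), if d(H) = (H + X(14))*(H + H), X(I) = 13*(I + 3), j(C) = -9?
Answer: -1244780/51 ≈ -24407.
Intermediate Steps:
X(I) = 39 + 13*I (X(I) = 13*(3 + I) = 39 + 13*I)
d(H) = 2*H*(221 + H) (d(H) = (H + (39 + 13*14))*(H + H) = (H + (39 + 182))*(2*H) = (H + 221)*(2*H) = (221 + H)*(2*H) = 2*H*(221 + H))
d(-112) - (46/(6 + 96) + j(-2)) = 2*(-112)*(221 - 112) - (46/(6 + 96) - 9) = 2*(-112)*109 - (46/102 - 9) = -24416 - (46*(1/102) - 9) = -24416 - (23/51 - 9) = -24416 - 1*(-436/51) = -24416 + 436/51 = -1244780/51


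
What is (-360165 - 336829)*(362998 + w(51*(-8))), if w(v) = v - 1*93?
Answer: -252658234018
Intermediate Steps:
w(v) = -93 + v (w(v) = v - 93 = -93 + v)
(-360165 - 336829)*(362998 + w(51*(-8))) = (-360165 - 336829)*(362998 + (-93 + 51*(-8))) = -696994*(362998 + (-93 - 408)) = -696994*(362998 - 501) = -696994*362497 = -252658234018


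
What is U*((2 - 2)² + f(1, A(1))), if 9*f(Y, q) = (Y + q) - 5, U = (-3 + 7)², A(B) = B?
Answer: -16/3 ≈ -5.3333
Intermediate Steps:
U = 16 (U = 4² = 16)
f(Y, q) = -5/9 + Y/9 + q/9 (f(Y, q) = ((Y + q) - 5)/9 = (-5 + Y + q)/9 = -5/9 + Y/9 + q/9)
U*((2 - 2)² + f(1, A(1))) = 16*((2 - 2)² + (-5/9 + (⅑)*1 + (⅑)*1)) = 16*(0² + (-5/9 + ⅑ + ⅑)) = 16*(0 - ⅓) = 16*(-⅓) = -16/3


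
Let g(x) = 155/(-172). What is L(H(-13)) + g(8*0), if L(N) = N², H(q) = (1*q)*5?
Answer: 726545/172 ≈ 4224.1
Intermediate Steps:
g(x) = -155/172 (g(x) = 155*(-1/172) = -155/172)
H(q) = 5*q (H(q) = q*5 = 5*q)
L(H(-13)) + g(8*0) = (5*(-13))² - 155/172 = (-65)² - 155/172 = 4225 - 155/172 = 726545/172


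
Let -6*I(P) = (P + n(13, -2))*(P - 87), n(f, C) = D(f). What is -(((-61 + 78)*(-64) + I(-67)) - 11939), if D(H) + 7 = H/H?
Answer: 44702/3 ≈ 14901.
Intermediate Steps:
D(H) = -6 (D(H) = -7 + H/H = -7 + 1 = -6)
n(f, C) = -6
I(P) = -(-87 + P)*(-6 + P)/6 (I(P) = -(P - 6)*(P - 87)/6 = -(-6 + P)*(-87 + P)/6 = -(-87 + P)*(-6 + P)/6)
-(((-61 + 78)*(-64) + I(-67)) - 11939) = -(((-61 + 78)*(-64) + (-87 - ⅙*(-67)² + (31/2)*(-67))) - 11939) = -((17*(-64) + (-87 - ⅙*4489 - 2077/2)) - 11939) = -((-1088 + (-87 - 4489/6 - 2077/2)) - 11939) = -((-1088 - 5621/3) - 11939) = -(-8885/3 - 11939) = -1*(-44702/3) = 44702/3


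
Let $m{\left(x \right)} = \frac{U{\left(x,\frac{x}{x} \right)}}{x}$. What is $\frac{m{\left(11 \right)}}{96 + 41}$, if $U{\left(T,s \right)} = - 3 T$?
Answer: $- \frac{3}{137} \approx -0.021898$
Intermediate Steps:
$m{\left(x \right)} = -3$ ($m{\left(x \right)} = \frac{\left(-3\right) x}{x} = -3$)
$\frac{m{\left(11 \right)}}{96 + 41} = - \frac{3}{96 + 41} = - \frac{3}{137}$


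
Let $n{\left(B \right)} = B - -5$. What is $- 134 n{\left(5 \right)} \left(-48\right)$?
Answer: $64320$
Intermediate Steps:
$n{\left(B \right)} = 5 + B$ ($n{\left(B \right)} = B + 5 = 5 + B$)
$- 134 n{\left(5 \right)} \left(-48\right) = - 134 \left(5 + 5\right) \left(-48\right) = \left(-134\right) 10 \left(-48\right) = \left(-1340\right) \left(-48\right) = 64320$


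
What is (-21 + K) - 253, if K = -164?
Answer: -438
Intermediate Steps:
(-21 + K) - 253 = (-21 - 164) - 253 = -185 - 253 = -438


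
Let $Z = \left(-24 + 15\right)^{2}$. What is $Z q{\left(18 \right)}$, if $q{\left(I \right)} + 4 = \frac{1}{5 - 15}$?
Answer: $- \frac{3321}{10} \approx -332.1$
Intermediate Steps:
$Z = 81$ ($Z = \left(-9\right)^{2} = 81$)
$q{\left(I \right)} = - \frac{41}{10}$ ($q{\left(I \right)} = -4 + \frac{1}{5 - 15} = -4 + \frac{1}{-10} = -4 - \frac{1}{10} = - \frac{41}{10}$)
$Z q{\left(18 \right)} = 81 \left(- \frac{41}{10}\right) = - \frac{3321}{10}$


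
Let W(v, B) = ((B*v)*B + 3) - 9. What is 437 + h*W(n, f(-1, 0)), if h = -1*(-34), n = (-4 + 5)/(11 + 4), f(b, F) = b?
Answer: 3529/15 ≈ 235.27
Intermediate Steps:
n = 1/15 ≈ 0.066667
h = 34
W(v, B) = -6 + v*B² (W(v, B) = (v*B² + 3) - 9 = (3 + v*B²) - 9 = -6 + v*B²)
437 + h*W(n, f(-1, 0)) = 437 + 34*(-6 + (1/15)*(-1)²) = 437 + 34*(-6 + (1/15)*1) = 437 + 34*(-6 + 1/15) = 437 + 34*(-89/15) = 437 - 3026/15 = 3529/15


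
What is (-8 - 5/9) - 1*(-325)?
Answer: 2848/9 ≈ 316.44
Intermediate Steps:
(-8 - 5/9) - 1*(-325) = (-8 + (⅑)*(-5)) + 325 = (-8 - 5/9) + 325 = -77/9 + 325 = 2848/9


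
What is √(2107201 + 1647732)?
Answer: √3754933 ≈ 1937.8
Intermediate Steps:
√(2107201 + 1647732) = √3754933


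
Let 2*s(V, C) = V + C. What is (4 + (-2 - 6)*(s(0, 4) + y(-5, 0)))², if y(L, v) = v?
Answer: 144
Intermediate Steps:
s(V, C) = C/2 + V/2 (s(V, C) = (V + C)/2 = (C + V)/2 = C/2 + V/2)
(4 + (-2 - 6)*(s(0, 4) + y(-5, 0)))² = (4 + (-2 - 6)*(((½)*4 + (½)*0) + 0))² = (4 - 8*((2 + 0) + 0))² = (4 - 8*(2 + 0))² = (4 - 8*2)² = (4 - 16)² = (-12)² = 144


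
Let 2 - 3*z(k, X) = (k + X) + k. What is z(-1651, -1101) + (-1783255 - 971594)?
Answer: -8260142/3 ≈ -2.7534e+6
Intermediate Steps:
z(k, X) = ⅔ - 2*k/3 - X/3 (z(k, X) = ⅔ - ((k + X) + k)/3 = ⅔ - ((X + k) + k)/3 = ⅔ - (X + 2*k)/3 = ⅔ + (-2*k/3 - X/3) = ⅔ - 2*k/3 - X/3)
z(-1651, -1101) + (-1783255 - 971594) = (⅔ - ⅔*(-1651) - ⅓*(-1101)) + (-1783255 - 971594) = (⅔ + 3302/3 + 367) - 2754849 = 4405/3 - 2754849 = -8260142/3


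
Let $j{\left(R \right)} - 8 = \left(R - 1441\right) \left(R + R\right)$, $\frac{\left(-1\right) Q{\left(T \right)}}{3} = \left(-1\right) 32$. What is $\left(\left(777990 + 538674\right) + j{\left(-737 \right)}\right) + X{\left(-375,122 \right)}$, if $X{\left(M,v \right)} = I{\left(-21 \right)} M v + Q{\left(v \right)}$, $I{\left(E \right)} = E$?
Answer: $5487890$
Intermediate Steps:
$Q{\left(T \right)} = 96$ ($Q{\left(T \right)} = - 3 \left(\left(-1\right) 32\right) = \left(-3\right) \left(-32\right) = 96$)
$j{\left(R \right)} = 8 + 2 R \left(-1441 + R\right)$ ($j{\left(R \right)} = 8 + \left(R - 1441\right) \left(R + R\right) = 8 + \left(-1441 + R\right) 2 R = 8 + 2 R \left(-1441 + R\right)$)
$X{\left(M,v \right)} = 96 - 21 M v$ ($X{\left(M,v \right)} = - 21 M v + 96 = 96 - 21 M v$)
$\left(\left(777990 + 538674\right) + j{\left(-737 \right)}\right) + X{\left(-375,122 \right)} = \left(\left(777990 + 538674\right) + \left(8 - -2124034 + 2 \left(-737\right)^{2}\right)\right) - \left(-96 - 960750\right) = \left(1316664 + \left(8 + 2124034 + 2 \cdot 543169\right)\right) + \left(96 + 960750\right) = \left(1316664 + \left(8 + 2124034 + 1086338\right)\right) + 960846 = \left(1316664 + 3210380\right) + 960846 = 4527044 + 960846 = 5487890$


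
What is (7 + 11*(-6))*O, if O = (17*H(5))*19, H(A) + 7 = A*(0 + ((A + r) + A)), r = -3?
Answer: -533596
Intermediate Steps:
H(A) = -7 + A*(-3 + 2*A) (H(A) = -7 + A*(0 + ((A - 3) + A)) = -7 + A*(0 + ((-3 + A) + A)) = -7 + A*(0 + (-3 + 2*A)) = -7 + A*(-3 + 2*A))
O = 9044 (O = (17*(-7 - 3*5 + 2*5**2))*19 = (17*(-7 - 15 + 2*25))*19 = (17*(-7 - 15 + 50))*19 = (17*28)*19 = 476*19 = 9044)
(7 + 11*(-6))*O = (7 + 11*(-6))*9044 = (7 - 66)*9044 = -59*9044 = -533596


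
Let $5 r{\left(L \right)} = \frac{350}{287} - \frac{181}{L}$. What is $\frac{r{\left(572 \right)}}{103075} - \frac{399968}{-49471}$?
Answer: $\frac{4834244077362309}{597934927089500} \approx 8.0849$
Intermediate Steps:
$r{\left(L \right)} = \frac{10}{41} - \frac{181}{5 L}$ ($r{\left(L \right)} = \frac{\frac{350}{287} - \frac{181}{L}}{5} = \frac{350 \cdot \frac{1}{287} - \frac{181}{L}}{5} = \frac{\frac{50}{41} - \frac{181}{L}}{5} = \frac{10}{41} - \frac{181}{5 L}$)
$\frac{r{\left(572 \right)}}{103075} - \frac{399968}{-49471} = \frac{\frac{1}{205} \cdot \frac{1}{572} \left(-7421 + 50 \cdot 572\right)}{103075} - \frac{399968}{-49471} = \frac{1}{205} \cdot \frac{1}{572} \left(-7421 + 28600\right) \frac{1}{103075} - - \frac{399968}{49471} = \frac{1}{205} \cdot \frac{1}{572} \cdot 21179 \cdot \frac{1}{103075} + \frac{399968}{49471} = \frac{21179}{117260} \cdot \frac{1}{103075} + \frac{399968}{49471} = \frac{21179}{12086574500} + \frac{399968}{49471} = \frac{4834244077362309}{597934927089500}$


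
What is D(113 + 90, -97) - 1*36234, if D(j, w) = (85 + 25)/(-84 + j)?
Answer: -4311736/119 ≈ -36233.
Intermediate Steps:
D(j, w) = 110/(-84 + j)
D(113 + 90, -97) - 1*36234 = 110/(-84 + (113 + 90)) - 1*36234 = 110/(-84 + 203) - 36234 = 110/119 - 36234 = -4311736/119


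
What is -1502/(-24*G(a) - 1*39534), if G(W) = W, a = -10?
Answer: 751/19647 ≈ 0.038225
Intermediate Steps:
-1502/(-24*G(a) - 1*39534) = -1502/(-24*(-10) - 1*39534) = -1502/(240 - 39534) = -1502/(-39294) = -1502*(-1/39294) = 751/19647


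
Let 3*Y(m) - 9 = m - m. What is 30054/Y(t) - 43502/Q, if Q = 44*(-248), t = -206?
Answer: 54679959/5456 ≈ 10022.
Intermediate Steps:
Q = -10912
Y(m) = 3 (Y(m) = 3 + (m - m)/3 = 3 + (1/3)*0 = 3 + 0 = 3)
30054/Y(t) - 43502/Q = 30054/3 - 43502/(-10912) = 30054*(1/3) - 43502*(-1/10912) = 10018 + 21751/5456 = 54679959/5456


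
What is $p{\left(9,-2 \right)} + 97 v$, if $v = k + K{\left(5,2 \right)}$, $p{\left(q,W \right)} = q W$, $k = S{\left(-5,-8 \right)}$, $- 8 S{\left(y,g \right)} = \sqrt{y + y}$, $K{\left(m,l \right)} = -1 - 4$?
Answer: $-503 - \frac{97 i \sqrt{10}}{8} \approx -503.0 - 38.343 i$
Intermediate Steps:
$K{\left(m,l \right)} = -5$ ($K{\left(m,l \right)} = -1 - 4 = -5$)
$S{\left(y,g \right)} = - \frac{\sqrt{2} \sqrt{y}}{8}$ ($S{\left(y,g \right)} = - \frac{\sqrt{y + y}}{8} = - \frac{\sqrt{2 y}}{8} = - \frac{\sqrt{2} \sqrt{y}}{8}$)
$k = - \frac{i \sqrt{10}}{8}$ ($k = - \frac{\sqrt{2} \sqrt{-5}}{8} = - \frac{\sqrt{2} i \sqrt{5}}{8} = - \frac{i \sqrt{10}}{8} \approx - 0.39528 i$)
$p{\left(q,W \right)} = W q$
$v = -5 - \frac{i \sqrt{10}}{8}$ ($v = - \frac{i \sqrt{10}}{8} - 5 = -5 - \frac{i \sqrt{10}}{8} \approx -5.0 - 0.39528 i$)
$p{\left(9,-2 \right)} + 97 v = \left(-2\right) 9 + 97 \left(-5 - \frac{i \sqrt{10}}{8}\right) = -18 - \left(485 + \frac{97 i \sqrt{10}}{8}\right) = -503 - \frac{97 i \sqrt{10}}{8}$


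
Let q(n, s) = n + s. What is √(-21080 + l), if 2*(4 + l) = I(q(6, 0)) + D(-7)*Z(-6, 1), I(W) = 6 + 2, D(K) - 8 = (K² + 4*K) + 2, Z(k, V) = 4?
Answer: I*√21018 ≈ 144.98*I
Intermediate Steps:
D(K) = 10 + K² + 4*K (D(K) = 8 + ((K² + 4*K) + 2) = 8 + (2 + K² + 4*K) = 10 + K² + 4*K)
I(W) = 8
l = 62 (l = -4 + (8 + (10 + (-7)² + 4*(-7))*4)/2 = -4 + (8 + (10 + 49 - 28)*4)/2 = -4 + (8 + 31*4)/2 = -4 + (8 + 124)/2 = -4 + (½)*132 = -4 + 66 = 62)
√(-21080 + l) = √(-21080 + 62) = √(-21018) = I*√21018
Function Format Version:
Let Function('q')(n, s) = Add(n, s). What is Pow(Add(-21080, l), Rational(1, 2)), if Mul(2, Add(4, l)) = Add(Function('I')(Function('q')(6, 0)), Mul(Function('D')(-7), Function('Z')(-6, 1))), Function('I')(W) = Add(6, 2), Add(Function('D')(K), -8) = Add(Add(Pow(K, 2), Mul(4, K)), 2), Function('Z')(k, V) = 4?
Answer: Mul(I, Pow(21018, Rational(1, 2))) ≈ Mul(144.98, I)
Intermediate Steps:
Function('D')(K) = Add(10, Pow(K, 2), Mul(4, K)) (Function('D')(K) = Add(8, Add(Add(Pow(K, 2), Mul(4, K)), 2)) = Add(8, Add(2, Pow(K, 2), Mul(4, K))) = Add(10, Pow(K, 2), Mul(4, K)))
Function('I')(W) = 8
l = 62 (l = Add(-4, Mul(Rational(1, 2), Add(8, Mul(Add(10, Pow(-7, 2), Mul(4, -7)), 4)))) = Add(-4, Mul(Rational(1, 2), Add(8, Mul(Add(10, 49, -28), 4)))) = Add(-4, Mul(Rational(1, 2), Add(8, Mul(31, 4)))) = Add(-4, Mul(Rational(1, 2), Add(8, 124))) = Add(-4, Mul(Rational(1, 2), 132)) = Add(-4, 66) = 62)
Pow(Add(-21080, l), Rational(1, 2)) = Pow(Add(-21080, 62), Rational(1, 2)) = Pow(-21018, Rational(1, 2)) = Mul(I, Pow(21018, Rational(1, 2)))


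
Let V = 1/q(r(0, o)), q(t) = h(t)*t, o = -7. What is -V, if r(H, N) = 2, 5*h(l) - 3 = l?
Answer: -½ ≈ -0.50000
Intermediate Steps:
h(l) = ⅗ + l/5
q(t) = t*(⅗ + t/5) (q(t) = (⅗ + t/5)*t = t*(⅗ + t/5))
V = ½ (V = 1/((⅕)*2*(3 + 2)) = 1/((⅕)*2*5) = 1/2 = ½ ≈ 0.50000)
-V = -1*½ = -½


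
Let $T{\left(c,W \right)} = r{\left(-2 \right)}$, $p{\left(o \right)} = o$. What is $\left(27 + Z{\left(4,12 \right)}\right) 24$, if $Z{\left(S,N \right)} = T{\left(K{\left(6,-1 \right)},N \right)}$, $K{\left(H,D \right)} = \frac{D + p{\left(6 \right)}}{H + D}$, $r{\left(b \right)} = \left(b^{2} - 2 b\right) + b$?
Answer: $792$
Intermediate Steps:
$r{\left(b \right)} = b^{2} - b$
$K{\left(H,D \right)} = \frac{6 + D}{D + H}$ ($K{\left(H,D \right)} = \frac{D + 6}{H + D} = \frac{6 + D}{D + H}$)
$T{\left(c,W \right)} = 6$ ($T{\left(c,W \right)} = - 2 \left(-1 - 2\right) = \left(-2\right) \left(-3\right) = 6$)
$Z{\left(S,N \right)} = 6$
$\left(27 + Z{\left(4,12 \right)}\right) 24 = \left(27 + 6\right) 24 = 33 \cdot 24 = 792$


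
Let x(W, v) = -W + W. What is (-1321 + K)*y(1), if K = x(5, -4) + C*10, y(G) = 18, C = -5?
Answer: -24678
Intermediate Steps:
x(W, v) = 0
K = -50 (K = 0 - 5*10 = 0 - 50 = -50)
(-1321 + K)*y(1) = (-1321 - 50)*18 = -1371*18 = -24678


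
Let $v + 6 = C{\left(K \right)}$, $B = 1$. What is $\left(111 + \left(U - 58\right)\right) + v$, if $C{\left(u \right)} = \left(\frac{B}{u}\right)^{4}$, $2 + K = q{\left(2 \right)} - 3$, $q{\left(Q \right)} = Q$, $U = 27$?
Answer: $\frac{5995}{81} \approx 74.012$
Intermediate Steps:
$K = -3$ ($K = -2 + \left(2 - 3\right) = -2 - 1 = -3$)
$C{\left(u \right)} = \frac{1}{u^{4}}$ ($C{\left(u \right)} = \left(1 \frac{1}{u}\right)^{4} = \left(\frac{1}{u}\right)^{4} = \frac{1}{u^{4}}$)
$v = - \frac{485}{81}$ ($v = -6 + \frac{1}{81} = - \frac{485}{81} \approx -5.9877$)
$\left(111 + \left(U - 58\right)\right) + v = \left(111 + \left(27 - 58\right)\right) - \frac{485}{81} = \left(111 - 31\right) - \frac{485}{81} = 80 - \frac{485}{81} = \frac{5995}{81}$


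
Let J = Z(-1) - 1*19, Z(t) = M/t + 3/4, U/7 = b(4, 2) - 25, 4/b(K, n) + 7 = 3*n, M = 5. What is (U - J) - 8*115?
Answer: -4399/4 ≈ -1099.8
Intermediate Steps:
b(K, n) = 4/(-7 + 3*n)
U = -203 (U = 7*(4/(-7 + 3*2) - 25) = 7*(4/(-7 + 6) - 25) = 7*(4/(-1) - 25) = 7*(4*(-1) - 25) = 7*(-4 - 25) = 7*(-29) = -203)
Z(t) = 3/4 + 5/t (Z(t) = 5/t + 3/4 = 3/4 + 5/t)
J = -93/4 (J = (3/4 + 5/(-1)) - 1*19 = (3/4 + 5*(-1)) - 19 = (3/4 - 5) - 19 = -17/4 - 19 = -93/4 ≈ -23.250)
(U - J) - 8*115 = (-203 - 1*(-93/4)) - 8*115 = (-203 + 93/4) - 920 = -719/4 - 920 = -4399/4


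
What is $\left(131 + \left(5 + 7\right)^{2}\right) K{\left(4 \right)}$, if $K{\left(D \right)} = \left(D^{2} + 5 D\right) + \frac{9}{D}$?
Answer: $\frac{42075}{4} \approx 10519.0$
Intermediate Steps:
$K{\left(D \right)} = D^{2} + 5 D + \frac{9}{D}$
$\left(131 + \left(5 + 7\right)^{2}\right) K{\left(4 \right)} = \left(131 + \left(5 + 7\right)^{2}\right) \frac{9 + 4^{2} \left(5 + 4\right)}{4} = \left(131 + 12^{2}\right) \frac{9 + 16 \cdot 9}{4} = \left(131 + 144\right) \frac{9 + 144}{4} = 275 \cdot \frac{1}{4} \cdot 153 = 275 \cdot \frac{153}{4} = \frac{42075}{4}$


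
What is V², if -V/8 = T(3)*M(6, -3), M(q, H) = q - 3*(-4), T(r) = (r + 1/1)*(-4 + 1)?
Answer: 2985984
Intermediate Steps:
T(r) = -3 - 3*r (T(r) = (r + 1)*(-3) = (1 + r)*(-3) = -3 - 3*r)
M(q, H) = 12 + q (M(q, H) = q + 12 = 12 + q)
V = 1728 (V = -8*(-3 - 3*3)*(12 + 6) = -8*(-3 - 9)*18 = -(-96)*18 = -8*(-216) = 1728)
V² = 1728² = 2985984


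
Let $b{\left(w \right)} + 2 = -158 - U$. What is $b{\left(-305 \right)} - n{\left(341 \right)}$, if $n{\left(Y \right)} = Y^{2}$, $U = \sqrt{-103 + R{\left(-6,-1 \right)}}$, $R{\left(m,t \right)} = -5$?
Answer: $-116441 - 6 i \sqrt{3} \approx -1.1644 \cdot 10^{5} - 10.392 i$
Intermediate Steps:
$U = 6 i \sqrt{3}$ ($U = \sqrt{-103 - 5} = \sqrt{-108} = 6 i \sqrt{3} \approx 10.392 i$)
$b{\left(w \right)} = -160 - 6 i \sqrt{3}$ ($b{\left(w \right)} = -2 - \left(158 + 6 i \sqrt{3}\right) = -160 - 6 i \sqrt{3}$)
$b{\left(-305 \right)} - n{\left(341 \right)} = \left(-160 - 6 i \sqrt{3}\right) - 341^{2} = \left(-160 - 6 i \sqrt{3}\right) - 116281 = -116441 - 6 i \sqrt{3}$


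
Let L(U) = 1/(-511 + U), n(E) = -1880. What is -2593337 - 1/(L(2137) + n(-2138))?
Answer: -7927517413597/3056879 ≈ -2.5933e+6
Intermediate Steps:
-2593337 - 1/(L(2137) + n(-2138)) = -2593337 - 1/(1/(-511 + 2137) - 1880) = -2593337 - 1/(1/1626 - 1880) = -2593337 - 1/(-3056879/1626) = -2593337 - 1*(-1626/3056879) = -2593337 + 1626/3056879 = -7927517413597/3056879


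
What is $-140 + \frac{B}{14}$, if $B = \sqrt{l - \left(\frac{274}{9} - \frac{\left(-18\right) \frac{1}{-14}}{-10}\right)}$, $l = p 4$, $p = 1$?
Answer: $-140 + \frac{i \sqrt{1171870}}{2940} \approx -140.0 + 0.36821 i$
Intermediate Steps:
$l = 4$ ($l = 1 \cdot 4 = 4$)
$B = \frac{i \sqrt{1171870}}{210}$ ($B = \sqrt{4 - \left(\frac{274}{9} - \frac{\left(-18\right) \frac{1}{-14}}{-10}\right)} = \sqrt{4 - \left(\frac{274}{9} - \left(-18\right) \left(- \frac{1}{14}\right) \left(- \frac{1}{10}\right)\right)} = \sqrt{4 + \left(\left(\frac{9}{7} \left(- \frac{1}{10}\right) - \frac{13}{9}\right) - 29\right)} = \sqrt{4 - \frac{19261}{630}} = \sqrt{- \frac{16741}{630}} = \frac{i \sqrt{1171870}}{210} \approx 5.1549 i$)
$-140 + \frac{B}{14} = -140 + \frac{\frac{1}{210} i \sqrt{1171870}}{14} = -140 + \frac{i \sqrt{1171870}}{2940}$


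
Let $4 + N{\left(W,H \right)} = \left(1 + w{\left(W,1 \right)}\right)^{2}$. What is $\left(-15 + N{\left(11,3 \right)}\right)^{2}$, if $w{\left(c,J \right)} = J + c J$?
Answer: $22500$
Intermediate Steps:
$w{\left(c,J \right)} = J + J c$
$N{\left(W,H \right)} = -4 + \left(2 + W\right)^{2}$ ($N{\left(W,H \right)} = -4 + \left(1 + 1 \left(1 + W\right)\right)^{2} = -4 + \left(1 + \left(1 + W\right)\right)^{2} = -4 + \left(2 + W\right)^{2}$)
$\left(-15 + N{\left(11,3 \right)}\right)^{2} = \left(-15 + 11 \left(4 + 11\right)\right)^{2} = \left(-15 + 11 \cdot 15\right)^{2} = \left(-15 + 165\right)^{2} = 150^{2} = 22500$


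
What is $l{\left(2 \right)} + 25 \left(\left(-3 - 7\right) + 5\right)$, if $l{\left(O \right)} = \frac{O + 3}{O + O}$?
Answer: $- \frac{495}{4} \approx -123.75$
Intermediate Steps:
$l{\left(O \right)} = \frac{3 + O}{2 O}$
$l{\left(2 \right)} + 25 \left(\left(-3 - 7\right) + 5\right) = \frac{3 + 2}{2 \cdot 2} + 25 \left(\left(-3 - 7\right) + 5\right) = \frac{1}{2} \cdot \frac{1}{2} \cdot 5 + 25 \left(-10 + 5\right) = \frac{5}{4} + 25 \left(-5\right) = \frac{5}{4} - 125 = - \frac{495}{4}$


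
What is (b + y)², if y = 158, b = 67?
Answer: 50625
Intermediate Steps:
(b + y)² = (67 + 158)² = 225² = 50625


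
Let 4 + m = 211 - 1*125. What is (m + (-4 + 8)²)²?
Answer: 9604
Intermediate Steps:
m = 82 (m = -4 + (211 - 1*125) = -4 + (211 - 125) = -4 + 86 = 82)
(m + (-4 + 8)²)² = (82 + (-4 + 8)²)² = (82 + 4²)² = (82 + 16)² = 98² = 9604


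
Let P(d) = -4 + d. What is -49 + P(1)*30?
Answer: -139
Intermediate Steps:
-49 + P(1)*30 = -49 + (-4 + 1)*30 = -49 - 3*30 = -49 - 90 = -139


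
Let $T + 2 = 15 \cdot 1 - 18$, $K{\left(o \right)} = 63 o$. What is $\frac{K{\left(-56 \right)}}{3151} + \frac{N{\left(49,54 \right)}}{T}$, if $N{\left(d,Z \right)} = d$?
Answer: $- \frac{172039}{15755} \approx -10.92$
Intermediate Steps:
$T = -5$ ($T = -2 + \left(15 \cdot 1 - 18\right) = -2 + \left(15 - 18\right) = -2 - 3 = -5$)
$\frac{K{\left(-56 \right)}}{3151} + \frac{N{\left(49,54 \right)}}{T} = \frac{63 \left(-56\right)}{3151} + \frac{49}{-5} = \left(-3528\right) \frac{1}{3151} + 49 \left(- \frac{1}{5}\right) = - \frac{3528}{3151} - \frac{49}{5} = - \frac{172039}{15755}$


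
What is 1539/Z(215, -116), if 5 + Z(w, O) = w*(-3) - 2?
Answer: -1539/652 ≈ -2.3604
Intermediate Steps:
Z(w, O) = -7 - 3*w (Z(w, O) = -5 + (w*(-3) - 2) = -5 + (-3*w - 2) = -5 + (-2 - 3*w) = -7 - 3*w)
1539/Z(215, -116) = 1539/(-7 - 3*215) = 1539/(-7 - 645) = 1539/(-652) = 1539*(-1/652) = -1539/652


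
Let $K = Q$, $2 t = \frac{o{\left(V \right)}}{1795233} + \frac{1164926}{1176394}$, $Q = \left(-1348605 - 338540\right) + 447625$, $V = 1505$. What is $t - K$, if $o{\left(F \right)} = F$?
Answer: $\frac{1308872491429105202}{1055950664901} \approx 1.2395 \cdot 10^{6}$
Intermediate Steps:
$Q = -1239520$ ($Q = \left(-1348605 + \left(-47601 + \left(-381359 + 90420\right)\right)\right) + 447625 = \left(-1348605 - 338540\right) + 447625 = -1687145 + 447625 = -1239520$)
$t = \frac{523271017682}{1055950664901}$ ($t = \frac{\frac{1505}{1795233} + \frac{1164926}{1176394}}{2} = \frac{1505 \cdot \frac{1}{1795233} + 1164926 \cdot \frac{1}{1176394}}{2} = \frac{\frac{1505}{1795233} + \frac{582463}{588197}}{2} = \frac{1}{2} \cdot \frac{1046542035364}{1055950664901} = \frac{523271017682}{1055950664901} \approx 0.49554$)
$K = -1239520$
$t - K = \frac{523271017682}{1055950664901} - -1239520 = \frac{523271017682}{1055950664901} + 1239520 = \frac{1308872491429105202}{1055950664901}$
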